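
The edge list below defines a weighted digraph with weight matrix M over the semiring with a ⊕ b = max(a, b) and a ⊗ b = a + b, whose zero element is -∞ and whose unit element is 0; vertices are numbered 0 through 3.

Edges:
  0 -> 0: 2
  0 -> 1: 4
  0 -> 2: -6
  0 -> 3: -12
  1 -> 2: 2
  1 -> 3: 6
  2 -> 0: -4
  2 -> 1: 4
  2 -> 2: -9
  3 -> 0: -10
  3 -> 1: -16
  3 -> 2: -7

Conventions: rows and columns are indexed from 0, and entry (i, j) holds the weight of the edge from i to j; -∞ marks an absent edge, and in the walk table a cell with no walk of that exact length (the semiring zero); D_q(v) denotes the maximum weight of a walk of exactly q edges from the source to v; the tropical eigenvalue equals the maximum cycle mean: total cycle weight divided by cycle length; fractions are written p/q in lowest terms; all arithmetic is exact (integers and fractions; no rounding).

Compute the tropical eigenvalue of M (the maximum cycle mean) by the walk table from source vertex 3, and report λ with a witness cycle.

q=0: [-∞, -∞, -∞, 0]
q=1: [-10, -16, -7, -∞]
q=2: [-8, -3, -14, -10]
q=3: [-6, -4, -1, 3]
q=4: [-4, 3, -2, 2]
Optimal cycle mean attained by: cycle 1->2->1, total 2 + 4, length 2.
Answer: λ = 3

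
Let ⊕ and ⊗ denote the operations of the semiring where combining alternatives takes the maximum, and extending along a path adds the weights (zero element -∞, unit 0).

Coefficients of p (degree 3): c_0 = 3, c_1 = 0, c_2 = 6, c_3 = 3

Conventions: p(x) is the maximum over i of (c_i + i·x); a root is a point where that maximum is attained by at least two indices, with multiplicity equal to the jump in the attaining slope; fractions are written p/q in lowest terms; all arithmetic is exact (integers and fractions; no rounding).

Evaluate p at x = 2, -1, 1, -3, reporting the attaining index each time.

p(2) = max(3+0·2=3, 0+1·2=2, 6+2·2=10, 3+3·2=9) = 10 (attained by i=2)
p(-1) = max(3+0·(-1)=3, 0+1·(-1)=-1, 6+2·(-1)=4, 3+3·(-1)=0) = 4 (attained by i=2)
p(1) = max(3+0·1=3, 0+1·1=1, 6+2·1=8, 3+3·1=6) = 8 (attained by i=2)
p(-3) = max(3+0·(-3)=3, 0+1·(-3)=-3, 6+2·(-3)=0, 3+3·(-3)=-6) = 3 (attained by i=0)
Answer: p(2) = 10; p(-1) = 4; p(1) = 8; p(-3) = 3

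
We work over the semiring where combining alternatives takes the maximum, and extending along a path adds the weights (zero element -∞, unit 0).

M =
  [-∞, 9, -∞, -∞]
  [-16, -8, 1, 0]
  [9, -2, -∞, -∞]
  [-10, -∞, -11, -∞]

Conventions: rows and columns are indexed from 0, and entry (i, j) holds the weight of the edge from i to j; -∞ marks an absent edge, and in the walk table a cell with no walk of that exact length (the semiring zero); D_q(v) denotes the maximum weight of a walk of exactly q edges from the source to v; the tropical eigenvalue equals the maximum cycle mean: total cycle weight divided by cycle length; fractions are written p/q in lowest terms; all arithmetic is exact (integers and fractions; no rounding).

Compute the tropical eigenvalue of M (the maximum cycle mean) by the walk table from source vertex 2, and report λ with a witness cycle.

q=0: [-∞, -∞, 0, -∞]
q=1: [9, -2, -∞, -∞]
q=2: [-18, 18, -1, -2]
q=3: [8, 10, 19, 18]
q=4: [28, 17, 11, 10]
Optimal cycle mean attained by: cycle 0->1->2->0, total 9 + 1 + 9, length 3.
Answer: λ = 19/3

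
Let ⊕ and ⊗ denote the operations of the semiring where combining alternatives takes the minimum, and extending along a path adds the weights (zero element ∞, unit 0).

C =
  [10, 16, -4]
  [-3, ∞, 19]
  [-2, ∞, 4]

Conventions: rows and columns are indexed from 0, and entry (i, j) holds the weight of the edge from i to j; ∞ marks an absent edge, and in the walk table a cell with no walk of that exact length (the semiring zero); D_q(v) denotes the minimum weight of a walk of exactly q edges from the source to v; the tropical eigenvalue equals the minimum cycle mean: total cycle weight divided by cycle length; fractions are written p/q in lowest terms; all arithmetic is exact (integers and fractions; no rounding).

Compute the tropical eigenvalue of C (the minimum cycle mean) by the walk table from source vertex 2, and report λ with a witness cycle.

q=0: [∞, ∞, 0]
q=1: [-2, ∞, 4]
q=2: [2, 14, -6]
q=3: [-8, 18, -2]
Optimal cycle mean attained by: cycle 0->2->0, total (-4) + (-2), length 2.
Answer: λ = -3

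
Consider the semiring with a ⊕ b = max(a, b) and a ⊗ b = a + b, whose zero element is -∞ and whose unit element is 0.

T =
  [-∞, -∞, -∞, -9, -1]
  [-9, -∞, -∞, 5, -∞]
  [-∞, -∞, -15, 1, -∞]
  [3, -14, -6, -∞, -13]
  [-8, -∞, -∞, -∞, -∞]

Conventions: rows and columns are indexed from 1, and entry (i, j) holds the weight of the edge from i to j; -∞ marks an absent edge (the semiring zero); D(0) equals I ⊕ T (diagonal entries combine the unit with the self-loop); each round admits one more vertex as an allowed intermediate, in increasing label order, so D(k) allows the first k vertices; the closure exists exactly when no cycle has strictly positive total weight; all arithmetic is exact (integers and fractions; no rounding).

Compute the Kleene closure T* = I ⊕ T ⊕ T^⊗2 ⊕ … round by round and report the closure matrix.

D(0):
  [0, -∞, -∞, -9, -1]
  [-9, 0, -∞, 5, -∞]
  [-∞, -∞, 0, 1, -∞]
  [3, -14, -6, 0, -13]
  [-8, -∞, -∞, -∞, 0]
D(1):
  [0, -∞, -∞, -9, -1]
  [-9, 0, -∞, 5, -10]
  [-∞, -∞, 0, 1, -∞]
  [3, -14, -6, 0, 2]
  [-8, -∞, -∞, -17, 0]
D(2):
  [0, -∞, -∞, -9, -1]
  [-9, 0, -∞, 5, -10]
  [-∞, -∞, 0, 1, -∞]
  [3, -14, -6, 0, 2]
  [-8, -∞, -∞, -17, 0]
D(3):
  [0, -∞, -∞, -9, -1]
  [-9, 0, -∞, 5, -10]
  [-∞, -∞, 0, 1, -∞]
  [3, -14, -6, 0, 2]
  [-8, -∞, -∞, -17, 0]
D(4):
  [0, -23, -15, -9, -1]
  [8, 0, -1, 5, 7]
  [4, -13, 0, 1, 3]
  [3, -14, -6, 0, 2]
  [-8, -31, -23, -17, 0]
D(5):
  [0, -23, -15, -9, -1]
  [8, 0, -1, 5, 7]
  [4, -13, 0, 1, 3]
  [3, -14, -6, 0, 2]
  [-8, -31, -23, -17, 0]
Answer: T* = [[0, -23, -15, -9, -1], [8, 0, -1, 5, 7], [4, -13, 0, 1, 3], [3, -14, -6, 0, 2], [-8, -31, -23, -17, 0]]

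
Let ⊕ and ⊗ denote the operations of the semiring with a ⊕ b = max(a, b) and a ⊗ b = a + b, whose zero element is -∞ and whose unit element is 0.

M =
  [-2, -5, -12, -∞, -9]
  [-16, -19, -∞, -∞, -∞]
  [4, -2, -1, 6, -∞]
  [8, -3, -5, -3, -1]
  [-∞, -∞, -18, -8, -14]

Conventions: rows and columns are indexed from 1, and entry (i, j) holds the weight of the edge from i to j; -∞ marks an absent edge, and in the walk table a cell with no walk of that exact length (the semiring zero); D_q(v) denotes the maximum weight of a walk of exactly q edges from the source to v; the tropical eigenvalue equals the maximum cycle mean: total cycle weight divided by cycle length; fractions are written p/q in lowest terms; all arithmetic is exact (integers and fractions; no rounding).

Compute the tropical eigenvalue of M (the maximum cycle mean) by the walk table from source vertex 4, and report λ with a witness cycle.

q=0: [-∞, -∞, -∞, 0, -∞]
q=1: [8, -3, -5, -3, -1]
q=2: [6, 3, -4, 1, -1]
q=3: [9, 1, -4, 2, 0]
q=4: [10, 4, -3, 2, 1]
q=5: [10, 5, -2, 3, 1]
Optimal cycle mean attained by: cycle 1->3->4->1, total (-12) + 6 + 8, length 3.
Answer: λ = 2/3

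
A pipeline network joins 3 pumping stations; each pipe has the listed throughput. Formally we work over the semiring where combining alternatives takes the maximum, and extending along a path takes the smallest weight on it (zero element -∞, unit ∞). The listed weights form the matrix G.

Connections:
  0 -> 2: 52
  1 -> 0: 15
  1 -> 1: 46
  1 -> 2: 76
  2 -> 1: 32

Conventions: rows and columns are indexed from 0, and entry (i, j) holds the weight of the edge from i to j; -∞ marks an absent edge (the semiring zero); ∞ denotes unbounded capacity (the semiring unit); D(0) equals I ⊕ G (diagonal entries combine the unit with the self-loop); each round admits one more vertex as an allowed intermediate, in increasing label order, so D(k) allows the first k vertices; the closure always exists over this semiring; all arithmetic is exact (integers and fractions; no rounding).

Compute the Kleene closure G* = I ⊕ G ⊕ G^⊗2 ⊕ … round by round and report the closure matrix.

D(0):
  [∞, -∞, 52]
  [15, ∞, 76]
  [-∞, 32, ∞]
D(1):
  [∞, -∞, 52]
  [15, ∞, 76]
  [-∞, 32, ∞]
D(2):
  [∞, -∞, 52]
  [15, ∞, 76]
  [15, 32, ∞]
D(3):
  [∞, 32, 52]
  [15, ∞, 76]
  [15, 32, ∞]
Answer: G* = [[∞, 32, 52], [15, ∞, 76], [15, 32, ∞]]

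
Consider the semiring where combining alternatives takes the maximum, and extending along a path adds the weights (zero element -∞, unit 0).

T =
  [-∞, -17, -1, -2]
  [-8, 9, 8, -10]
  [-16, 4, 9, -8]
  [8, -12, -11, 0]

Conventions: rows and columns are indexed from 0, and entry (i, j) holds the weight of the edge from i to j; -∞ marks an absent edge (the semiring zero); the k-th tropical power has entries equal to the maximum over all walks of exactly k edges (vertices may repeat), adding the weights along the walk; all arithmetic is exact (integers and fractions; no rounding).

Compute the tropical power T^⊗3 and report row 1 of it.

T^⊗2:
  [6, 3, 8, -2]
  [1, 18, 17, 0]
  [0, 13, 18, 1]
  [8, -3, 7, 6]
T^⊗3:
  [6, 12, 17, 4]
  [10, 27, 26, 9]
  [9, 22, 27, 10]
  [14, 11, 16, 6]
Answer: row 1 of T^⊗3 = [10, 27, 26, 9]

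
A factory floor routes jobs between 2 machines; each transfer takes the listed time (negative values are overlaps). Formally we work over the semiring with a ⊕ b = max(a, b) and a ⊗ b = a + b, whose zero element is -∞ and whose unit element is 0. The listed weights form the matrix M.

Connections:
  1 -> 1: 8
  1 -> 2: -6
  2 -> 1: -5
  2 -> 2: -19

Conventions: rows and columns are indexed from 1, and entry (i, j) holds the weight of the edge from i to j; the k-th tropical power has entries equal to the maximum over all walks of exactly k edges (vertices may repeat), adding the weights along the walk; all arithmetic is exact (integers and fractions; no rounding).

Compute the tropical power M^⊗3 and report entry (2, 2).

M^⊗2:
  [16, 2]
  [3, -11]
M^⊗3:
  [24, 10]
  [11, -3]
Key observation: the optimum is the walk 2->1->1->2, with weight (-5) + 8 + (-6) = -3.
Optimal value attained by: walk 2->1->1->2.
Answer: (M^⊗3)[2][2] = -3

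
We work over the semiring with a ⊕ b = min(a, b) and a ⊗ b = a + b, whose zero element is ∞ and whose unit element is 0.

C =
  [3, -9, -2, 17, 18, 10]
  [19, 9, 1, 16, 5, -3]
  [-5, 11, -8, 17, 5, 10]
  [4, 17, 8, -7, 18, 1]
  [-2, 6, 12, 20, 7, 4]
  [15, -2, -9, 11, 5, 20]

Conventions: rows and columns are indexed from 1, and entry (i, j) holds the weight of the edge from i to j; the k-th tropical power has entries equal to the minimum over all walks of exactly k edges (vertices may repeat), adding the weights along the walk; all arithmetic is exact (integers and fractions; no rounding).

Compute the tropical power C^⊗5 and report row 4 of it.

C^⊗2:
  [-7, -6, -10, 7, -4, -12]
  [-4, -5, -12, 8, 2, 6]
  [-13, -14, -16, 9, -3, 2]
  [-3, -5, -8, -14, 6, -6]
  [1, -11, -5, 13, 9, 3]
  [-14, 2, -17, 4, -4, -5]
C^⊗3:
  [-15, -16, -21, -1, -7, -9]
  [-17, -13, -20, 1, -7, -8]
  [-21, -22, -24, 1, -11, -17]
  [-13, -12, -16, -21, -3, -13]
  [-10, -8, -13, 5, -6, -14]
  [-22, -23, -25, -3, -12, -7]
C^⊗4:
  [-26, -24, -29, -8, -16, -19]
  [-25, -26, -28, -6, -15, -16]
  [-29, -30, -32, -7, -19, -25]
  [-21, -22, -24, -28, -11, -20]
  [-18, -19, -23, -3, -9, -11]
  [-30, -31, -33, -10, -20, -26]
C^⊗5:
  [-34, -35, -37, -15, -24, -27]
  [-33, -34, -36, -13, -23, -29]
  [-37, -38, -40, -15, -27, -33]
  [-29, -30, -32, -35, -19, -27]
  [-28, -27, -31, -10, -18, -22]
  [-38, -39, -41, -17, -28, -34]
Answer: row 4 of C^⊗5 = [-29, -30, -32, -35, -19, -27]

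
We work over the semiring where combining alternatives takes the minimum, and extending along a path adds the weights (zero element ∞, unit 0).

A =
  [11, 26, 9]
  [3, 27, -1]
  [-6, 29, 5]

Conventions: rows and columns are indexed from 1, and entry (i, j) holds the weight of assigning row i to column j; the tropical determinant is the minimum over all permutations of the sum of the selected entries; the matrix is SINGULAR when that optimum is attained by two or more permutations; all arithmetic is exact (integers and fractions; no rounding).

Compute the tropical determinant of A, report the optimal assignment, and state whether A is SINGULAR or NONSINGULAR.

σ = (1, 2, 3): 11 + 27 + 5 = 43
σ = (1, 3, 2): 11 + (-1) + 29 = 39
σ = (2, 1, 3): 26 + 3 + 5 = 34
σ = (2, 3, 1): 26 + (-1) + (-6) = 19
σ = (3, 1, 2): 9 + 3 + 29 = 41
σ = (3, 2, 1): 9 + 27 + (-6) = 30
Optimal value attained by: σ = (2, 3, 1).
Answer: det⊕(A) = 19; verdict: NONSINGULAR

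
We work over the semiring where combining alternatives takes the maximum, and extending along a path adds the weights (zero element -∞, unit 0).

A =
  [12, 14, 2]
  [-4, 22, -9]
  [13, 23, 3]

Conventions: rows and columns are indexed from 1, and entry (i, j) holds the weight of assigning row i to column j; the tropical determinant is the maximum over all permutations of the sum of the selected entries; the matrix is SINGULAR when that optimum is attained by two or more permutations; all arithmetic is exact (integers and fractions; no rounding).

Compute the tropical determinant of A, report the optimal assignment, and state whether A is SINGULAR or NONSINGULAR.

σ = (1, 2, 3): 12 + 22 + 3 = 37
σ = (1, 3, 2): 12 + (-9) + 23 = 26
σ = (2, 1, 3): 14 + (-4) + 3 = 13
σ = (2, 3, 1): 14 + (-9) + 13 = 18
σ = (3, 1, 2): 2 + (-4) + 23 = 21
σ = (3, 2, 1): 2 + 22 + 13 = 37
Optimal value attained by: σ = (1, 2, 3).
Answer: det⊕(A) = 37; verdict: SINGULAR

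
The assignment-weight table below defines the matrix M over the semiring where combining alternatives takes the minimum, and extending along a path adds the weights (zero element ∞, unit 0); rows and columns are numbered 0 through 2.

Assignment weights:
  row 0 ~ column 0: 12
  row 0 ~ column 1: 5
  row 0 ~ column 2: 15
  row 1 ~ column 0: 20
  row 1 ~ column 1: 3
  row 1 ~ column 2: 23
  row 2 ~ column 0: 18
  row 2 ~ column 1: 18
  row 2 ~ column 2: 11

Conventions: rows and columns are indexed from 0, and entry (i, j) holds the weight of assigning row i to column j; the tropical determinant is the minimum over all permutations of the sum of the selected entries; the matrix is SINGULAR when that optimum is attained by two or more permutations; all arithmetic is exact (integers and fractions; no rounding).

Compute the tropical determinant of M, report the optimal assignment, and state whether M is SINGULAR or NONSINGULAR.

σ = (0, 1, 2): 12 + 3 + 11 = 26
σ = (0, 2, 1): 12 + 23 + 18 = 53
σ = (1, 0, 2): 5 + 20 + 11 = 36
σ = (1, 2, 0): 5 + 23 + 18 = 46
σ = (2, 0, 1): 15 + 20 + 18 = 53
σ = (2, 1, 0): 15 + 3 + 18 = 36
Optimal value attained by: σ = (0, 1, 2).
Answer: det⊕(M) = 26; verdict: NONSINGULAR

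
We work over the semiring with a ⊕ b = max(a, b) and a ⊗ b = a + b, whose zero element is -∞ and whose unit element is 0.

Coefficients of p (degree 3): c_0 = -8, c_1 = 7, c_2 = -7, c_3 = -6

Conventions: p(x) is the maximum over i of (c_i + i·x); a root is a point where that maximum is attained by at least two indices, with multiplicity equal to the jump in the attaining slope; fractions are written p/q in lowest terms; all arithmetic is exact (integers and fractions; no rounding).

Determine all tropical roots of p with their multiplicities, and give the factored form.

hull edge (i=0, c=-8) to (i=1, c=7): slope 15, span 1
hull edge (i=1, c=7) to (i=3, c=-6): slope -13/2, span 2
Factored form: p(x) = -6 ⊗ (x ⊕ (-15)) ⊗ (x ⊕ 13/2) ⊗ (x ⊕ 13/2)
Answer: roots = -15 (mult 1), 13/2 (mult 2)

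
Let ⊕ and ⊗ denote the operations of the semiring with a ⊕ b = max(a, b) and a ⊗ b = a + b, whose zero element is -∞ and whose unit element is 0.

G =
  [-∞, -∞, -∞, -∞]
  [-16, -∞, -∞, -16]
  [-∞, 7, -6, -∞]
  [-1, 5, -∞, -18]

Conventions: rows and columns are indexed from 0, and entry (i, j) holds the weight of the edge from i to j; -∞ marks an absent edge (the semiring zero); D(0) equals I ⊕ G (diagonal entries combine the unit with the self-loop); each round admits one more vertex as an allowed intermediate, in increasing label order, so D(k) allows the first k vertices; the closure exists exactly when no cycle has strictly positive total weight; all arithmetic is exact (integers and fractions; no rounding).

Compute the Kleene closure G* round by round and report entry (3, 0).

D(0):
  [0, -∞, -∞, -∞]
  [-16, 0, -∞, -16]
  [-∞, 7, 0, -∞]
  [-1, 5, -∞, 0]
D(1):
  [0, -∞, -∞, -∞]
  [-16, 0, -∞, -16]
  [-∞, 7, 0, -∞]
  [-1, 5, -∞, 0]
D(2):
  [0, -∞, -∞, -∞]
  [-16, 0, -∞, -16]
  [-9, 7, 0, -9]
  [-1, 5, -∞, 0]
D(3):
  [0, -∞, -∞, -∞]
  [-16, 0, -∞, -16]
  [-9, 7, 0, -9]
  [-1, 5, -∞, 0]
D(4):
  [0, -∞, -∞, -∞]
  [-16, 0, -∞, -16]
  [-9, 7, 0, -9]
  [-1, 5, -∞, 0]
Answer: G*[3][0] = -1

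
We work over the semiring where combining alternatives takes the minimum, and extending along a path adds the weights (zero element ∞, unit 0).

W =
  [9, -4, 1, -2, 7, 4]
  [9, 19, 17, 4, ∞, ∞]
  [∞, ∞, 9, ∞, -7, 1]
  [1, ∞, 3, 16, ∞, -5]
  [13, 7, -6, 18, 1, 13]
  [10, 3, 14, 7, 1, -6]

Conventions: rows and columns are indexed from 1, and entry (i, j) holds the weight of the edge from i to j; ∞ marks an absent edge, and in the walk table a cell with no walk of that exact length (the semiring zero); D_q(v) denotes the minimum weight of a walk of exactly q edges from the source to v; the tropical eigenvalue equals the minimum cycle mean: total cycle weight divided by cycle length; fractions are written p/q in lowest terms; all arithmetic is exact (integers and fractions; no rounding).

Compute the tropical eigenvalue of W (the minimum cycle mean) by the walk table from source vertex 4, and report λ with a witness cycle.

q=0: [∞, ∞, ∞, 0, ∞, ∞]
q=1: [1, ∞, 3, 16, ∞, -5]
q=2: [5, -3, 2, -1, -4, -11]
q=3: [-1, -8, -10, -4, -10, -17]
q=4: [-7, -14, -16, -10, -17, -23]
q=5: [-13, -20, -23, -16, -23, -29]
q=6: [-19, -26, -29, -22, -30, -35]
Optimal cycle mean attained by: cycle 3->5->3, total (-7) + (-6), length 2.
Answer: λ = -13/2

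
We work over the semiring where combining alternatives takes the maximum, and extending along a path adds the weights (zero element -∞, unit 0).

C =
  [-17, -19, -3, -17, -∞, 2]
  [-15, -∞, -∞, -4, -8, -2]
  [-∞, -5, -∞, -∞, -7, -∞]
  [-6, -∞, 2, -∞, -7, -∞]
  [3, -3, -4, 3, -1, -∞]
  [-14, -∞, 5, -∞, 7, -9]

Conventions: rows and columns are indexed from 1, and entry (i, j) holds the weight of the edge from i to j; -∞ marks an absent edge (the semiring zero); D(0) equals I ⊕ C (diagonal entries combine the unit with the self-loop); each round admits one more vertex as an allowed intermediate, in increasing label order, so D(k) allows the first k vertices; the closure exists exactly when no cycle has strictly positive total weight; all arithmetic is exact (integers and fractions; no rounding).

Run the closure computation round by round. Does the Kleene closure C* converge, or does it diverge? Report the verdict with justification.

D(0):
  [0, -19, -3, -17, -∞, 2]
  [-15, 0, -∞, -4, -8, -2]
  [-∞, -5, 0, -∞, -7, -∞]
  [-6, -∞, 2, 0, -7, -∞]
  [3, -3, -4, 3, 0, -∞]
  [-14, -∞, 5, -∞, 7, 0]
D(1):
  [0, -19, -3, -17, -∞, 2]
  [-15, 0, -18, -4, -8, -2]
  [-∞, -5, 0, -∞, -7, -∞]
  [-6, -25, 2, 0, -7, -4]
  [3, -3, 0, 3, 0, 5]
  [-14, -33, 5, -31, 7, 0]
D(2):
  [0, -19, -3, -17, -27, 2]
  [-15, 0, -18, -4, -8, -2]
  [-20, -5, 0, -9, -7, -7]
  [-6, -25, 2, 0, -7, -4]
  [3, -3, 0, 3, 0, 5]
  [-14, -33, 5, -31, 7, 0]
D(3):
  [0, -8, -3, -12, -10, 2]
  [-15, 0, -18, -4, -8, -2]
  [-20, -5, 0, -9, -7, -7]
  [-6, -3, 2, 0, -5, -4]
  [3, -3, 0, 3, 0, 5]
  [-14, 0, 5, -4, 7, 0]
D(4):
  [0, -8, -3, -12, -10, 2]
  [-10, 0, -2, -4, -8, -2]
  [-15, -5, 0, -9, -7, -7]
  [-6, -3, 2, 0, -5, -4]
  [3, 0, 5, 3, 0, 5]
  [-10, 0, 5, -4, 7, 0]
Detection: at round 5, diagonal entry (6, 6) turns strictly positive.
Key observation: the cycle 6->3->5->1->6 has total weight 5 + (-7) + 3 + 2, which is strictly positive.
Answer: DIVERGES — positive cycle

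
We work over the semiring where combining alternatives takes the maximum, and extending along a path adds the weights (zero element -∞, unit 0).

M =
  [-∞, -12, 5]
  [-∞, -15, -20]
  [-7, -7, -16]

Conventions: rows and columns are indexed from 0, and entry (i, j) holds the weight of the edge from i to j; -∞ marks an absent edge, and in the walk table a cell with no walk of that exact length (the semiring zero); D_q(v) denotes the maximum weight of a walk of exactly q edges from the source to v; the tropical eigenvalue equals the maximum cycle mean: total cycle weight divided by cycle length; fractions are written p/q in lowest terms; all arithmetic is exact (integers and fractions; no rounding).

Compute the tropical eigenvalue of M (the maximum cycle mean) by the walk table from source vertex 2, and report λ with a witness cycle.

q=0: [-∞, -∞, 0]
q=1: [-7, -7, -16]
q=2: [-23, -19, -2]
q=3: [-9, -9, -18]
Optimal cycle mean attained by: cycle 0->2->0, total 5 + (-7), length 2.
Answer: λ = -1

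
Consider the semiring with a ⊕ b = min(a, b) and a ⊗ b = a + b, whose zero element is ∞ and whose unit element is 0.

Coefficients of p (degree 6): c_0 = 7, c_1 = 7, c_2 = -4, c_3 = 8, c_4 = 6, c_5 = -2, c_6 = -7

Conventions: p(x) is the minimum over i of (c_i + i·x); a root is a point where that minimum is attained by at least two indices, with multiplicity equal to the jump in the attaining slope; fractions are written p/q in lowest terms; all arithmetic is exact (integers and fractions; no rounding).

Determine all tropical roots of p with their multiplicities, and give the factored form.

hull edge (i=0, c=7) to (i=2, c=-4): slope -11/2, span 2
hull edge (i=2, c=-4) to (i=6, c=-7): slope -3/4, span 4
Factored form: p(x) = -7 ⊗ (x ⊕ 3/4) ⊗ (x ⊕ 3/4) ⊗ (x ⊕ 3/4) ⊗ (x ⊕ 3/4) ⊗ (x ⊕ 11/2) ⊗ (x ⊕ 11/2)
Answer: roots = 3/4 (mult 4), 11/2 (mult 2)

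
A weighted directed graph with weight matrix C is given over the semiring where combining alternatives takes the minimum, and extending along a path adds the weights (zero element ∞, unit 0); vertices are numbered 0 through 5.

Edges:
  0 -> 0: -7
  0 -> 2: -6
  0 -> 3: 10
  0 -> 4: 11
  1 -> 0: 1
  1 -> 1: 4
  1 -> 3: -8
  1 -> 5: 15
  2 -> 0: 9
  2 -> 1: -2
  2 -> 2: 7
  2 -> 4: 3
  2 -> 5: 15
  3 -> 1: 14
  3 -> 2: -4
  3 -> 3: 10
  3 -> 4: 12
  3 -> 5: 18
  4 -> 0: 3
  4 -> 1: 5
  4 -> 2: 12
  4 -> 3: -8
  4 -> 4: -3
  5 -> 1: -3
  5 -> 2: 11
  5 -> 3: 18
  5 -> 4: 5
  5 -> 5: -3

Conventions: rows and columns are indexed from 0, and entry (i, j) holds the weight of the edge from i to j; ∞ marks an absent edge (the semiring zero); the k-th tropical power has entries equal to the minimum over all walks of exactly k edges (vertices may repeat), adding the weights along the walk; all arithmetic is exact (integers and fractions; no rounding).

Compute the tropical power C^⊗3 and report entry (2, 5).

C^⊗2:
  [-14, -8, -13, 3, -3, 9]
  [-6, 6, -12, -4, 4, 10]
  [-1, 2, 3, -10, 0, 12]
  [5, -6, 3, 4, -1, 11]
  [-4, 2, -12, -11, -6, 10]
  [-2, -6, 8, -11, 2, -6]
C^⊗3:
  [-21, -15, -20, -16, -10, 2]
  [-13, -14, -12, -4, -9, 3]
  [-8, 1, -14, -8, -3, 8]
  [-5, -2, -1, -14, -4, 8]
  [-11, -14, -15, -14, -9, 3]
  [-9, -9, -15, -14, -1, -9]
Key observation: the optimum is the walk 2->1->3->5, with weight (-2) + (-8) + 18 = 8.
Optimal value attained by: walk 2->1->3->5.
Answer: (C^⊗3)[2][5] = 8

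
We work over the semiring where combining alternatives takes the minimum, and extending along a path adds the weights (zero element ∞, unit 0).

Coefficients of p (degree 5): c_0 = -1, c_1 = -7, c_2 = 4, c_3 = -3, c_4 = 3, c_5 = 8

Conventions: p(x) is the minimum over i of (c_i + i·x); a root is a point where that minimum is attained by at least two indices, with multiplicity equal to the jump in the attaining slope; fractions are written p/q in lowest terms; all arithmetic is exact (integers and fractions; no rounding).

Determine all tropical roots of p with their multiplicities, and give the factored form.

hull edge (i=0, c=-1) to (i=1, c=-7): slope -6, span 1
hull edge (i=1, c=-7) to (i=3, c=-3): slope 2, span 2
hull edge (i=3, c=-3) to (i=5, c=8): slope 11/2, span 2
Factored form: p(x) = 8 ⊗ (x ⊕ (-11/2)) ⊗ (x ⊕ (-11/2)) ⊗ (x ⊕ (-2)) ⊗ (x ⊕ (-2)) ⊗ (x ⊕ 6)
Answer: roots = -11/2 (mult 2), -2 (mult 2), 6 (mult 1)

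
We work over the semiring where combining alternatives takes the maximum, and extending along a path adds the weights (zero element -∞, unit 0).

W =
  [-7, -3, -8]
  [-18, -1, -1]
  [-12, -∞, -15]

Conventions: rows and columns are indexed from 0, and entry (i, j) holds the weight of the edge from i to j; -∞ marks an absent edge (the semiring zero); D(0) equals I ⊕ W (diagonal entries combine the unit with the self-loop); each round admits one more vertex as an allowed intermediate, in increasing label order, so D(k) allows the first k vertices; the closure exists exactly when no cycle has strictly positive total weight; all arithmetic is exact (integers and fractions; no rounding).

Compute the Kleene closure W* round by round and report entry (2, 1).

D(0):
  [0, -3, -8]
  [-18, 0, -1]
  [-12, -∞, 0]
D(1):
  [0, -3, -8]
  [-18, 0, -1]
  [-12, -15, 0]
D(2):
  [0, -3, -4]
  [-18, 0, -1]
  [-12, -15, 0]
D(3):
  [0, -3, -4]
  [-13, 0, -1]
  [-12, -15, 0]
Answer: W*[2][1] = -15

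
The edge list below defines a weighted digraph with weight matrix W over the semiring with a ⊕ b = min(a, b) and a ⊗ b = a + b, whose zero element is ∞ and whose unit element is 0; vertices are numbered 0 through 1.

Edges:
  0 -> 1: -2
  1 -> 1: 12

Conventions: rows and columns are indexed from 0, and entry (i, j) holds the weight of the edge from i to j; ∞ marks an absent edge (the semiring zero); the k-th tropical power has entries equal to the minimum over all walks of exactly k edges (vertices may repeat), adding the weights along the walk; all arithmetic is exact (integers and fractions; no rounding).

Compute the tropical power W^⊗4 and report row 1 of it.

W^⊗2:
  [∞, 10]
  [∞, 24]
W^⊗3:
  [∞, 22]
  [∞, 36]
W^⊗4:
  [∞, 34]
  [∞, 48]
Answer: row 1 of W^⊗4 = [∞, 48]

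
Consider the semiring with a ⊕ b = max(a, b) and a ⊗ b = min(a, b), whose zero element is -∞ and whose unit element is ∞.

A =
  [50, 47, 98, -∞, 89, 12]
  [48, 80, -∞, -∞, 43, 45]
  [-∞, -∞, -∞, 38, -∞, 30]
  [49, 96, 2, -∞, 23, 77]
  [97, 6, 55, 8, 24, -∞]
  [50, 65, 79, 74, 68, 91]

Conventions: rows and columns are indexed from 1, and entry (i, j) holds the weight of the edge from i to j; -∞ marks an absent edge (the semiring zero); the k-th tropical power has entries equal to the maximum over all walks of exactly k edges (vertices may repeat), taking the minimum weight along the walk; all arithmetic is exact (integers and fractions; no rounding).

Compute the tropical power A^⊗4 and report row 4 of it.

A^⊗2:
  [89, 47, 55, 38, 50, 45]
  [48, 80, 48, 45, 48, 45]
  [38, 38, 30, 30, 30, 38]
  [50, 80, 77, 74, 68, 77]
  [50, 47, 97, 38, 89, 30]
  [68, 74, 79, 74, 68, 91]
A^⊗3:
  [50, 47, 89, 45, 89, 45]
  [48, 80, 48, 45, 48, 45]
  [38, 38, 38, 38, 38, 38]
  [68, 80, 77, 74, 68, 77]
  [89, 47, 55, 38, 50, 45]
  [68, 74, 79, 74, 68, 91]
A^⊗4:
  [89, 47, 55, 45, 50, 45]
  [48, 80, 48, 45, 48, 45]
  [38, 38, 38, 38, 38, 38]
  [68, 80, 77, 74, 68, 77]
  [50, 47, 89, 45, 89, 45]
  [68, 74, 79, 74, 68, 91]
Answer: row 4 of A^⊗4 = [68, 80, 77, 74, 68, 77]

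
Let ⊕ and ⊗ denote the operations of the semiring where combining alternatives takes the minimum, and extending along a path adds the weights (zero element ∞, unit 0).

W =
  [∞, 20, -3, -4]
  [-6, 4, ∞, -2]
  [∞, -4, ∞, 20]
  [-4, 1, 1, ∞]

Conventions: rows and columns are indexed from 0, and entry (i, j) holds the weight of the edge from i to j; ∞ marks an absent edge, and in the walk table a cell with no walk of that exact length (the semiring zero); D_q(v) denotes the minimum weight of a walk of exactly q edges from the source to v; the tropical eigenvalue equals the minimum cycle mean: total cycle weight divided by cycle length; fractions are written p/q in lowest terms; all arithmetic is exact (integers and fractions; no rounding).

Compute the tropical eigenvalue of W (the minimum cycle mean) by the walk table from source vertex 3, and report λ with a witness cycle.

q=0: [∞, ∞, ∞, 0]
q=1: [-4, 1, 1, ∞]
q=2: [-5, -3, -7, -8]
q=3: [-12, -11, -8, -9]
q=4: [-17, -12, -15, -16]
Optimal cycle mean attained by: cycle 0->2->1->0, total (-3) + (-4) + (-6), length 3.
Answer: λ = -13/3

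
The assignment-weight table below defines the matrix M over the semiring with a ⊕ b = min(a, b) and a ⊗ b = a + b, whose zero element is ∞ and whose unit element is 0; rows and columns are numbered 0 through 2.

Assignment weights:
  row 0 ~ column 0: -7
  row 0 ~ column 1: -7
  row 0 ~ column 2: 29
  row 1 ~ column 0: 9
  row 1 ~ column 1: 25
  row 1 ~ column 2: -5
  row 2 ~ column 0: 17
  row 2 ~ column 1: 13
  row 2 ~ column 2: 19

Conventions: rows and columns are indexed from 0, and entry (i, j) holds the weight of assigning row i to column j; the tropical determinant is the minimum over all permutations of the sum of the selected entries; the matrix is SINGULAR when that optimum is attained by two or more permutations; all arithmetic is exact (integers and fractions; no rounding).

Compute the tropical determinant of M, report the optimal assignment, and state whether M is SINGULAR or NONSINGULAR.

σ = (0, 1, 2): (-7) + 25 + 19 = 37
σ = (0, 2, 1): (-7) + (-5) + 13 = 1
σ = (1, 0, 2): (-7) + 9 + 19 = 21
σ = (1, 2, 0): (-7) + (-5) + 17 = 5
σ = (2, 0, 1): 29 + 9 + 13 = 51
σ = (2, 1, 0): 29 + 25 + 17 = 71
Optimal value attained by: σ = (0, 2, 1).
Answer: det⊕(M) = 1; verdict: NONSINGULAR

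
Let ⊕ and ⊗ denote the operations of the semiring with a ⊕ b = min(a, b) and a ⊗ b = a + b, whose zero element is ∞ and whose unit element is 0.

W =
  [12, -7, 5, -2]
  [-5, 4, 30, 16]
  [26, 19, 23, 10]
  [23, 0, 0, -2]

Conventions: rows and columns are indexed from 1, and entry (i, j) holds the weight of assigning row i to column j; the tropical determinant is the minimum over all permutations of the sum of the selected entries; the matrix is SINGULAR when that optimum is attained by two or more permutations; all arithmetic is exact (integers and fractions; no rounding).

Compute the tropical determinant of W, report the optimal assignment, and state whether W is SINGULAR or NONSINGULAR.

σ = (1, 2, 3, 4): 12 + 4 + 23 + (-2) = 37
σ = (1, 2, 4, 3): 12 + 4 + 10 + 0 = 26
σ = (1, 3, 2, 4): 12 + 30 + 19 + (-2) = 59
σ = (1, 3, 4, 2): 12 + 30 + 10 + 0 = 52
σ = (1, 4, 2, 3): 12 + 16 + 19 + 0 = 47
σ = (1, 4, 3, 2): 12 + 16 + 23 + 0 = 51
σ = (2, 1, 3, 4): (-7) + (-5) + 23 + (-2) = 9
σ = (2, 1, 4, 3): (-7) + (-5) + 10 + 0 = -2
σ = (2, 3, 1, 4): (-7) + 30 + 26 + (-2) = 47
σ = (2, 3, 4, 1): (-7) + 30 + 10 + 23 = 56
σ = (2, 4, 1, 3): (-7) + 16 + 26 + 0 = 35
σ = (2, 4, 3, 1): (-7) + 16 + 23 + 23 = 55
σ = (3, 1, 2, 4): 5 + (-5) + 19 + (-2) = 17
σ = (3, 1, 4, 2): 5 + (-5) + 10 + 0 = 10
σ = (3, 2, 1, 4): 5 + 4 + 26 + (-2) = 33
σ = (3, 2, 4, 1): 5 + 4 + 10 + 23 = 42
σ = (3, 4, 1, 2): 5 + 16 + 26 + 0 = 47
σ = (3, 4, 2, 1): 5 + 16 + 19 + 23 = 63
σ = (4, 1, 2, 3): (-2) + (-5) + 19 + 0 = 12
σ = (4, 1, 3, 2): (-2) + (-5) + 23 + 0 = 16
σ = (4, 2, 1, 3): (-2) + 4 + 26 + 0 = 28
σ = (4, 2, 3, 1): (-2) + 4 + 23 + 23 = 48
σ = (4, 3, 1, 2): (-2) + 30 + 26 + 0 = 54
σ = (4, 3, 2, 1): (-2) + 30 + 19 + 23 = 70
Optimal value attained by: σ = (2, 1, 4, 3).
Answer: det⊕(W) = -2; verdict: NONSINGULAR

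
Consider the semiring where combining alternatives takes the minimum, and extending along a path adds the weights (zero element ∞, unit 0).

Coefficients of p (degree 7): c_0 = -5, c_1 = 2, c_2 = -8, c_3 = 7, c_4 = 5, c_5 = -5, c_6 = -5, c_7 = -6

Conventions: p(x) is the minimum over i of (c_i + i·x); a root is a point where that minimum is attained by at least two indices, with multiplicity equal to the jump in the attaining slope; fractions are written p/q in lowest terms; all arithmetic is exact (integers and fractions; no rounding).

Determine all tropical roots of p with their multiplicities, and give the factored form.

hull edge (i=0, c=-5) to (i=2, c=-8): slope -3/2, span 2
hull edge (i=2, c=-8) to (i=7, c=-6): slope 2/5, span 5
Factored form: p(x) = -6 ⊗ (x ⊕ (-2/5)) ⊗ (x ⊕ (-2/5)) ⊗ (x ⊕ (-2/5)) ⊗ (x ⊕ (-2/5)) ⊗ (x ⊕ (-2/5)) ⊗ (x ⊕ 3/2) ⊗ (x ⊕ 3/2)
Answer: roots = -2/5 (mult 5), 3/2 (mult 2)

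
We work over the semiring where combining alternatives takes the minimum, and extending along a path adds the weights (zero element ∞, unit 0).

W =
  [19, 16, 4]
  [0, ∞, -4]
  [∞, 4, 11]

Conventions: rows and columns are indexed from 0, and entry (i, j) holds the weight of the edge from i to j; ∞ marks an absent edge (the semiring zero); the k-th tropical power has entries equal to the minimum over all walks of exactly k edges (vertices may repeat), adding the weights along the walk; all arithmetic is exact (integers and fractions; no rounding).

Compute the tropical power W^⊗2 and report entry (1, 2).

W^⊗2:
  [16, 8, 12]
  [19, 0, 4]
  [4, 15, 0]
Key observation: the optimum is the walk 1->0->2, with weight 0 + 4 = 4.
Optimal value attained by: walk 1->0->2.
Answer: (W^⊗2)[1][2] = 4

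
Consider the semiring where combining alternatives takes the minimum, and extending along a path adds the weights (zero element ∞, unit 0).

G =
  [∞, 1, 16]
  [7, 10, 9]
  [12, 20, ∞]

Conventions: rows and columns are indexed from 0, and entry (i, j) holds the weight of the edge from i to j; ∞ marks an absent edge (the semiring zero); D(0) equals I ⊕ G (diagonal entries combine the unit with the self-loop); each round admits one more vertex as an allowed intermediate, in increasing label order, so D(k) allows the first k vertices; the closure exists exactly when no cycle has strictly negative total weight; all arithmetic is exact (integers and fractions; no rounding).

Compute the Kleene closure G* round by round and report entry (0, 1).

D(0):
  [0, 1, 16]
  [7, 0, 9]
  [12, 20, 0]
D(1):
  [0, 1, 16]
  [7, 0, 9]
  [12, 13, 0]
D(2):
  [0, 1, 10]
  [7, 0, 9]
  [12, 13, 0]
D(3):
  [0, 1, 10]
  [7, 0, 9]
  [12, 13, 0]
Answer: G*[0][1] = 1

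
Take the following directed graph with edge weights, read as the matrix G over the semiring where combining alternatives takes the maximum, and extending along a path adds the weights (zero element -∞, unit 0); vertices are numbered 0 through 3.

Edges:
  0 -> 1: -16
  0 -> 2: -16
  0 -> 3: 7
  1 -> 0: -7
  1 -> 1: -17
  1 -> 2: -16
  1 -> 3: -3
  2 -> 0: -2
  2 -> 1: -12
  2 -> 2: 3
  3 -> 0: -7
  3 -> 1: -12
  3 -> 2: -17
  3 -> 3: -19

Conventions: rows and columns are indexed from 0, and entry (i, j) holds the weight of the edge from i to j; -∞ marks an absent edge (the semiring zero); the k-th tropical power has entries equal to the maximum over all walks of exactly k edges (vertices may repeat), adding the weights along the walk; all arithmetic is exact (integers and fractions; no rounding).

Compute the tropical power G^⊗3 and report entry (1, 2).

G^⊗2:
  [0, -5, -10, -12]
  [-10, -15, -13, 0]
  [1, -9, 6, 5]
  [-19, -23, -14, 0]
G^⊗3:
  [-12, -16, -7, 7]
  [-7, -12, -10, -3]
  [4, -6, 9, 8]
  [-7, -12, -11, -12]
Key observation: the optimum is the walk 1->2->2->2, with weight (-16) + 3 + 3 = -10.
Optimal value attained by: walk 1->2->2->2.
Answer: (G^⊗3)[1][2] = -10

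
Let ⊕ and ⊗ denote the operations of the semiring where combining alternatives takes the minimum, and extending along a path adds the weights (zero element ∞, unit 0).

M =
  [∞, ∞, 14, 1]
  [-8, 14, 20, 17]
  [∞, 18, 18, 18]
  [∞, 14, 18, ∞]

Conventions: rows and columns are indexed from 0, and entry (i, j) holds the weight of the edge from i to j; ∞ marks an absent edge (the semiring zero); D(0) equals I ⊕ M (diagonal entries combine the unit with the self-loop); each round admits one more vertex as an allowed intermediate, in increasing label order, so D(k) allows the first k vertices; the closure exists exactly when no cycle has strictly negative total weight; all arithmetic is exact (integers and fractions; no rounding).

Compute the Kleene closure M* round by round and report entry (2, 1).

D(0):
  [0, ∞, 14, 1]
  [-8, 0, 20, 17]
  [∞, 18, 0, 18]
  [∞, 14, 18, 0]
D(1):
  [0, ∞, 14, 1]
  [-8, 0, 6, -7]
  [∞, 18, 0, 18]
  [∞, 14, 18, 0]
D(2):
  [0, ∞, 14, 1]
  [-8, 0, 6, -7]
  [10, 18, 0, 11]
  [6, 14, 18, 0]
D(3):
  [0, 32, 14, 1]
  [-8, 0, 6, -7]
  [10, 18, 0, 11]
  [6, 14, 18, 0]
D(4):
  [0, 15, 14, 1]
  [-8, 0, 6, -7]
  [10, 18, 0, 11]
  [6, 14, 18, 0]
Answer: M*[2][1] = 18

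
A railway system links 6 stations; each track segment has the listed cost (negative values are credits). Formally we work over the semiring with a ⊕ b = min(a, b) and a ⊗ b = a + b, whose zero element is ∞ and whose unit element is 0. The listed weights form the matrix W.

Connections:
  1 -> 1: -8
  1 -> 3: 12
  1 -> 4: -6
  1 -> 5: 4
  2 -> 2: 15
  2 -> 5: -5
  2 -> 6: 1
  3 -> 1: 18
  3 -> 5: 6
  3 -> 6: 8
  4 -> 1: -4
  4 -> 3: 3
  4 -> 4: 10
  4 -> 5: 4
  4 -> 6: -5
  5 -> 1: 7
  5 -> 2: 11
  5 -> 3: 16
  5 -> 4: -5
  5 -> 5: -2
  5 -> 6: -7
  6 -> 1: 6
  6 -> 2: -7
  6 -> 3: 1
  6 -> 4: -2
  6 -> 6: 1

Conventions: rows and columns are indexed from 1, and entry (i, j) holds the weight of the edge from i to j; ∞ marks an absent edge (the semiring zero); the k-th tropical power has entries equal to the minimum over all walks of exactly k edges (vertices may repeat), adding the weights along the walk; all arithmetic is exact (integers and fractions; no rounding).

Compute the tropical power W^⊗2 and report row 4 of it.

W^⊗2:
  [-16, 15, -3, -14, -4, -11]
  [2, -6, 2, -10, -7, -12]
  [10, 1, 9, 1, 4, -1]
  [-12, -12, -4, -10, 0, -4]
  [-9, -14, -6, -9, -4, -10]
  [-6, -6, 1, -1, -12, -7]
Answer: row 4 of W^⊗2 = [-12, -12, -4, -10, 0, -4]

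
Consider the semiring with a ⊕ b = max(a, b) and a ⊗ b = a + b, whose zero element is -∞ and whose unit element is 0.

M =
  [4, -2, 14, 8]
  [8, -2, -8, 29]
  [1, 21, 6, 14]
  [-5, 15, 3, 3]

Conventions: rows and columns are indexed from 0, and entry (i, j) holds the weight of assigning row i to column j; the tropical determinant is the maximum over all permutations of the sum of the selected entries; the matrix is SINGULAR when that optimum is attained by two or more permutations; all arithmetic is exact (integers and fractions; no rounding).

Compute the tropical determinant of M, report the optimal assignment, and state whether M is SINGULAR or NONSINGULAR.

σ = (0, 1, 2, 3): 4 + (-2) + 6 + 3 = 11
σ = (0, 1, 3, 2): 4 + (-2) + 14 + 3 = 19
σ = (0, 2, 1, 3): 4 + (-8) + 21 + 3 = 20
σ = (0, 2, 3, 1): 4 + (-8) + 14 + 15 = 25
σ = (0, 3, 1, 2): 4 + 29 + 21 + 3 = 57
σ = (0, 3, 2, 1): 4 + 29 + 6 + 15 = 54
σ = (1, 0, 2, 3): (-2) + 8 + 6 + 3 = 15
σ = (1, 0, 3, 2): (-2) + 8 + 14 + 3 = 23
σ = (1, 2, 0, 3): (-2) + (-8) + 1 + 3 = -6
σ = (1, 2, 3, 0): (-2) + (-8) + 14 + (-5) = -1
σ = (1, 3, 0, 2): (-2) + 29 + 1 + 3 = 31
σ = (1, 3, 2, 0): (-2) + 29 + 6 + (-5) = 28
σ = (2, 0, 1, 3): 14 + 8 + 21 + 3 = 46
σ = (2, 0, 3, 1): 14 + 8 + 14 + 15 = 51
σ = (2, 1, 0, 3): 14 + (-2) + 1 + 3 = 16
σ = (2, 1, 3, 0): 14 + (-2) + 14 + (-5) = 21
σ = (2, 3, 0, 1): 14 + 29 + 1 + 15 = 59
σ = (2, 3, 1, 0): 14 + 29 + 21 + (-5) = 59
σ = (3, 0, 1, 2): 8 + 8 + 21 + 3 = 40
σ = (3, 0, 2, 1): 8 + 8 + 6 + 15 = 37
σ = (3, 1, 0, 2): 8 + (-2) + 1 + 3 = 10
σ = (3, 1, 2, 0): 8 + (-2) + 6 + (-5) = 7
σ = (3, 2, 0, 1): 8 + (-8) + 1 + 15 = 16
σ = (3, 2, 1, 0): 8 + (-8) + 21 + (-5) = 16
Optimal value attained by: σ = (2, 3, 0, 1).
Answer: det⊕(M) = 59; verdict: SINGULAR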